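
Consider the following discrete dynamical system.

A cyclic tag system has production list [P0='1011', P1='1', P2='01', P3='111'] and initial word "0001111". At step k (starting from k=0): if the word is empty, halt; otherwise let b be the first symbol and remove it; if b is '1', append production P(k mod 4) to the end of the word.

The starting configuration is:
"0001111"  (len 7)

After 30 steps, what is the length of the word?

33

0) "0001111"  (len 7)
1) "001111"  (len 6)
2) "01111"  (len 5)
3) "1111"  (len 4)
4) "111111"  (len 6)
5) "111111011"  (len 9)
6) "111110111"  (len 9)
7) "1111011101"  (len 10)
8) "111011101111"  (len 12)
9) "110111011111011"  (len 15)
10) "101110111110111"  (len 15)
11) "0111011111011101"  (len 16)
12) "111011111011101"  (len 15)
13) "110111110111011011"  (len 18)
14) "101111101110110111"  (len 18)
15) "0111110111011011101"  (len 19)
16) "111110111011011101"  (len 18)
17) "111101110110111011011"  (len 21)
18) "111011101101110110111"  (len 21)
19) "1101110110111011011101"  (len 22)
20) "101110110111011011101111"  (len 24)
21) "011101101110110111011111011"  (len 27)
22) "11101101110110111011111011"  (len 26)
23) "110110111011011101111101101"  (len 27)
24) "10110111011011101111101101111"  (len 29)
25) "01101110110111011111011011111011"  (len 32)
26) "1101110110111011111011011111011"  (len 31)
27) "10111011011101111101101111101101"  (len 32)
28) "0111011011101111101101111101101111"  (len 34)
29) "111011011101111101101111101101111"  (len 33)
30) "110110111011111011011111011011111"  (len 33)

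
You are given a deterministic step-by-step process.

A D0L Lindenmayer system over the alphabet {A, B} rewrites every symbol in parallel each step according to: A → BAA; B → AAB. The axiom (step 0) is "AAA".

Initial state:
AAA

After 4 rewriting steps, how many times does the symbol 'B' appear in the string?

0) AAA
1) BAABAABAA
2) AABBAABAAAABBAABAAAABBAABAA
3) BAABAAAABAABBAABAAAABBAABAABAABAAAABAABBAABAAAABBAABAABAABAAAABAABBAABAAAABBAABAA
4) AABBAABAAAABBAABAABAABAAAABBAABAAAABAABBAABAAAABBAABAABAAB…AAABBAABAAAABAABBAABAAAABBAABAABAABAAAABAABBAABAAAABBAABAA  (len 243)

81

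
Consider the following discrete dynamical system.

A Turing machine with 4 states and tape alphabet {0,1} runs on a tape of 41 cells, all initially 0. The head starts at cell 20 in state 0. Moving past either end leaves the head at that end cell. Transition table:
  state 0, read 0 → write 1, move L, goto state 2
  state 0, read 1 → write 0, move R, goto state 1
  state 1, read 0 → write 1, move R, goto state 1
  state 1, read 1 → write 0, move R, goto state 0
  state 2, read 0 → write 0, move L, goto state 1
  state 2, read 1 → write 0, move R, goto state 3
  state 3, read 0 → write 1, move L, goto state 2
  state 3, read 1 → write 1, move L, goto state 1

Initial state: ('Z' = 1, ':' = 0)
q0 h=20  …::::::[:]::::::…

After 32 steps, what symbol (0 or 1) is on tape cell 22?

1

step 0: q0 h=20  …::::::[:]::::::…
step 1: q2 h=19  …::::::[:]Z:::::…
step 2: q1 h=18  …::::::[:]:Z::::…
step 3: q1 h=19  …:::::Z[:]Z:::::…
step 4: q1 h=20  …::::ZZ[Z]::::::…
step 5: q0 h=21  …:::ZZ:[:]::::::…
step 6: q2 h=20  …::::ZZ[:]Z:::::…
step 7: q1 h=19  …:::::Z[Z]:Z::::…
step 8: q0 h=20  …::::Z:[:]Z:::::…
step 9: q2 h=19  …:::::Z[:]ZZ::::…
step 10: q1 h=18  …::::::[Z]:ZZ:::…
step 11: q0 h=19  …::::::[:]ZZ::::…
step 12: q2 h=18  …::::::[:]ZZZ:::…
step 13: q1 h=17  …::::::[:]:ZZZ::…
step 14: q1 h=18  …:::::Z[:]ZZZ:::…
step 15: q1 h=19  …::::ZZ[Z]ZZ::::…
step 16: q0 h=20  …:::ZZ:[Z]Z:::::…
step 17: q1 h=21  …::ZZ::[Z]::::::…
step 18: q0 h=22  …:ZZ:::[:]::::::…
step 19: q2 h=21  …::ZZ::[:]Z:::::…
step 20: q1 h=20  …:::ZZ:[:]:Z::::…
step 21: q1 h=21  …::ZZ:Z[:]Z:::::…
step 22: q1 h=22  …:ZZ:ZZ[Z]::::::…
step 23: q0 h=23  …ZZ:ZZ:[:]::::::…
step 24: q2 h=22  …:ZZ:ZZ[:]Z:::::…
step 25: q1 h=21  …::ZZ:Z[Z]:Z::::…
step 26: q0 h=22  …:ZZ:Z:[:]Z:::::…
step 27: q2 h=21  …::ZZ:Z[:]ZZ::::…
step 28: q1 h=20  …:::ZZ:[Z]:ZZ:::…
step 29: q0 h=21  …::ZZ::[:]ZZ::::…
step 30: q2 h=20  …:::ZZ:[:]ZZZ:::…
step 31: q1 h=19  …::::ZZ[:]:ZZZ::…
step 32: q1 h=20  …:::ZZZ[:]ZZZ:::…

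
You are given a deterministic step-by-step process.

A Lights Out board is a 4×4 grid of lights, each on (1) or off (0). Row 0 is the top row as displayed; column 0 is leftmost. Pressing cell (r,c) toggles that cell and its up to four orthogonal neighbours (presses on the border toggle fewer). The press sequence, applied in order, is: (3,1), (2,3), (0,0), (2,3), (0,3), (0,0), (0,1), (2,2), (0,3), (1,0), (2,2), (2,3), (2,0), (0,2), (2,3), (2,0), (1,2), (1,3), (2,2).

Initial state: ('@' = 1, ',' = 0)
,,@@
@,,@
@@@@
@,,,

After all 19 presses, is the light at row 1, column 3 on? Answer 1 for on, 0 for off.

step 0: ,,@@
@,,@
@@@@
@,,,
step 1: ,,@@
@,,@
@,@@
,@@,
step 2: ,,@@
@,,,
@,,,
,@@@
step 3: @@@@
,,,,
@,,,
,@@@
step 4: @@@@
,,,@
@,@@
,@@,
step 5: @@,,
,,,,
@,@@
,@@,
step 6: ,,,,
@,,,
@,@@
,@@,
step 7: @@@,
@@,,
@,@@
,@@,
step 8: @@@,
@@@,
@@,,
,@,,
step 9: @@,@
@@@@
@@,,
,@,,
step 10: ,@,@
,,@@
,@,,
,@,,
step 11: ,@,@
,,,@
,,@@
,@@,
step 12: ,@,@
,,,,
,,,,
,@@@
step 13: ,@,@
@,,,
@@,,
@@@@
step 14: ,,@,
@,@,
@@,,
@@@@
step 15: ,,@,
@,@@
@@@@
@@@,
step 16: ,,@,
,,@@
,,@@
,@@,
step 17: ,,,,
,@,,
,,,@
,@@,
step 18: ,,,@
,@@@
,,,,
,@@,
step 19: ,,,@
,@,@
,@@@
,@,,

1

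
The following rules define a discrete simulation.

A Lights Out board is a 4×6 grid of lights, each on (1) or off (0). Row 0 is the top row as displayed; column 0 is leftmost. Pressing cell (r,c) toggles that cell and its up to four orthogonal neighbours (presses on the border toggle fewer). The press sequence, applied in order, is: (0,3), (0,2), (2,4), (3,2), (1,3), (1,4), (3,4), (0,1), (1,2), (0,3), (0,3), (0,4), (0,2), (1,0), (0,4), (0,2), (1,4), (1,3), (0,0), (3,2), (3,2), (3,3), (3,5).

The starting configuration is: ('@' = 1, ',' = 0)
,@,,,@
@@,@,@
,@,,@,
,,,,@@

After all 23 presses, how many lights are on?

0) ,@,,,@
@@,@,@
,@,,@,
,,,,@@
1) ,@@@@@
@@,,,@
,@,,@,
,,,,@@
2) ,,,,@@
@@@,,@
,@,,@,
,,,,@@
3) ,,,,@@
@@@,@@
,@,@,@
,,,,,@
4) ,,,,@@
@@@,@@
,@@@,@
,@@@,@
5) ,,,@@@
@@,@,@
,@@,,@
,@@@,@
6) ,,,@,@
@@,,@,
,@@,@@
,@@@,@
7) ,,,@,@
@@,,@,
,@@,,@
,@@,@,
8) @@@@,@
@,,,@,
,@@,,@
,@@,@,
9) @@,@,@
@@@@@,
,@,,,@
,@@,@,
10) @@@,@@
@@@,@,
,@,,,@
,@@,@,
11) @@,@,@
@@@@@,
,@,,,@
,@@,@,
12) @@,,@,
@@@@,,
,@,,,@
,@@,@,
13) @,@@@,
@@,@,,
,@,,,@
,@@,@,
14) ,,@@@,
,,,@,,
@@,,,@
,@@,@,
15) ,,@,,@
,,,@@,
@@,,,@
,@@,@,
16) ,@,@,@
,,@@@,
@@,,,@
,@@,@,
17) ,@,@@@
,,@,,@
@@,,@@
,@@,@,
18) ,@,,@@
,,,@@@
@@,@@@
,@@,@,
19) @,,,@@
@,,@@@
@@,@@@
,@@,@,
20) @,,,@@
@,,@@@
@@@@@@
,,,@@,
21) @,,,@@
@,,@@@
@@,@@@
,@@,@,
22) @,,,@@
@,,@@@
@@,,@@
,@,@,,
23) @,,,@@
@,,@@@
@@,,@,
,@,@@@

14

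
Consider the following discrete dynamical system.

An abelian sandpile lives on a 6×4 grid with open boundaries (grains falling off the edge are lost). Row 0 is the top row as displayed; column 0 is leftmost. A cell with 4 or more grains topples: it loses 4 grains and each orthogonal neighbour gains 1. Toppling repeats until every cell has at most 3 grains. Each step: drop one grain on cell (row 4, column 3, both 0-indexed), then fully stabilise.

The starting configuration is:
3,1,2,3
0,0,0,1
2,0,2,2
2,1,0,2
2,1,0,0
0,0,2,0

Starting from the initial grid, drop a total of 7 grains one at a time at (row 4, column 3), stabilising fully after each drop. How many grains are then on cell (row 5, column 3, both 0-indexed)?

1

gen 0: 3,1,2,3
0,0,0,1
2,0,2,2
2,1,0,2
2,1,0,0
0,0,2,0
gen 1: 3,1,2,3
0,0,0,1
2,0,2,2
2,1,0,2
2,1,0,1
0,0,2,0
gen 2: 3,1,2,3
0,0,0,1
2,0,2,2
2,1,0,2
2,1,0,2
0,0,2,0
gen 3: 3,1,2,3
0,0,0,1
2,0,2,2
2,1,0,2
2,1,0,3
0,0,2,0
gen 4: 3,1,2,3
0,0,0,1
2,0,2,2
2,1,0,3
2,1,1,0
0,0,2,1
gen 5: 3,1,2,3
0,0,0,1
2,0,2,2
2,1,0,3
2,1,1,1
0,0,2,1
gen 6: 3,1,2,3
0,0,0,1
2,0,2,2
2,1,0,3
2,1,1,2
0,0,2,1
gen 7: 3,1,2,3
0,0,0,1
2,0,2,2
2,1,0,3
2,1,1,3
0,0,2,1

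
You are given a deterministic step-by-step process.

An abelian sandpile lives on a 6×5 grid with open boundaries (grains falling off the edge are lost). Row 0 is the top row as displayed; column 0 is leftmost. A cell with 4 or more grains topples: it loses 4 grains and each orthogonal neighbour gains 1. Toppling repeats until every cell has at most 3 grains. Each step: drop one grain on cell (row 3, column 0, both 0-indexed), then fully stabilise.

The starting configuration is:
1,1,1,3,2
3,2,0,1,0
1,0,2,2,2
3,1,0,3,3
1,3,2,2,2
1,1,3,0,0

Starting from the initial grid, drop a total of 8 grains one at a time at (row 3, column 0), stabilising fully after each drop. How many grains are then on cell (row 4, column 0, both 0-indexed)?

3

0) 1,1,1,3,2
3,2,0,1,0
1,0,2,2,2
3,1,0,3,3
1,3,2,2,2
1,1,3,0,0
1) 1,1,1,3,2
3,2,0,1,0
2,0,2,2,2
0,2,0,3,3
2,3,2,2,2
1,1,3,0,0
2) 1,1,1,3,2
3,2,0,1,0
2,0,2,2,2
1,2,0,3,3
2,3,2,2,2
1,1,3,0,0
3) 1,1,1,3,2
3,2,0,1,0
2,0,2,2,2
2,2,0,3,3
2,3,2,2,2
1,1,3,0,0
4) 1,1,1,3,2
3,2,0,1,0
2,0,2,2,2
3,2,0,3,3
2,3,2,2,2
1,1,3,0,0
5) 1,1,1,3,2
3,2,0,1,0
3,0,2,2,2
0,3,0,3,3
3,3,2,2,2
1,1,3,0,0
6) 1,1,1,3,2
3,2,0,1,0
3,0,2,2,2
1,3,0,3,3
3,3,2,2,2
1,1,3,0,0
7) 1,1,1,3,2
3,2,0,1,0
3,0,2,2,2
2,3,0,3,3
3,3,2,2,2
1,1,3,0,0
8) 1,1,1,3,2
3,2,0,1,0
3,0,2,2,2
3,3,0,3,3
3,3,2,2,2
1,1,3,0,0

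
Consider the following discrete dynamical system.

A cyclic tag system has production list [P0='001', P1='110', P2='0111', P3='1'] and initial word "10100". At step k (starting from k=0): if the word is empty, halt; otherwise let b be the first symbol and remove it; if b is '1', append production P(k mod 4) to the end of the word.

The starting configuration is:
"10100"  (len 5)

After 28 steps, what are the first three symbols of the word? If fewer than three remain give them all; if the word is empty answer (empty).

[0] "10100"  (len 5)
[1] "0100001"  (len 7)
[2] "100001"  (len 6)
[3] "000010111"  (len 9)
[4] "00010111"  (len 8)
[5] "0010111"  (len 7)
[6] "010111"  (len 6)
[7] "10111"  (len 5)
[8] "01111"  (len 5)
[9] "1111"  (len 4)
[10] "111110"  (len 6)
[11] "111100111"  (len 9)
[12] "111001111"  (len 9)
[13] "11001111001"  (len 11)
[14] "1001111001110"  (len 13)
[15] "0011110011100111"  (len 16)
[16] "011110011100111"  (len 15)
[17] "11110011100111"  (len 14)
[18] "1110011100111110"  (len 16)
[19] "1100111001111100111"  (len 19)
[20] "1001110011111001111"  (len 19)
[21] "001110011111001111001"  (len 21)
[22] "01110011111001111001"  (len 20)
[23] "1110011111001111001"  (len 19)
[24] "1100111110011110011"  (len 19)
[25] "100111110011110011001"  (len 21)
[26] "00111110011110011001110"  (len 23)
[27] "0111110011110011001110"  (len 22)
[28] "111110011110011001110"  (len 21)

111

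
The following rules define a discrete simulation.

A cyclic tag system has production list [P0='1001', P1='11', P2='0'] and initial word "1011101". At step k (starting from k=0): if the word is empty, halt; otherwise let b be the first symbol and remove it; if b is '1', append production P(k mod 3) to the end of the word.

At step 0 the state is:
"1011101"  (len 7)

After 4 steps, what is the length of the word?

12

step 0: "1011101"  (len 7)
step 1: "0111011001"  (len 10)
step 2: "111011001"  (len 9)
step 3: "110110010"  (len 9)
step 4: "101100101001"  (len 12)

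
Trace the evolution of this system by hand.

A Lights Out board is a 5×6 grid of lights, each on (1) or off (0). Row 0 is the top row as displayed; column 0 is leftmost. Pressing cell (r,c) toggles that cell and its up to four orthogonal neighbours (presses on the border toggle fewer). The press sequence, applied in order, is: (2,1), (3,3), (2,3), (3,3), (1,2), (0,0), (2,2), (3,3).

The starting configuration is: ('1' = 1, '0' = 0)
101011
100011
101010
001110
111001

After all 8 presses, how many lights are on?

step 0: 101011
100011
101010
001110
111001
step 1: 101011
110011
010010
011110
111001
step 2: 101011
110011
010110
010000
111101
step 3: 101011
110111
011000
010100
111101
step 4: 101011
110111
011100
011010
111001
step 5: 100011
101011
010100
011010
111001
step 6: 010011
001011
010100
011010
111001
step 7: 010011
000011
001000
010010
111001
step 8: 010011
000011
001100
011100
111101

15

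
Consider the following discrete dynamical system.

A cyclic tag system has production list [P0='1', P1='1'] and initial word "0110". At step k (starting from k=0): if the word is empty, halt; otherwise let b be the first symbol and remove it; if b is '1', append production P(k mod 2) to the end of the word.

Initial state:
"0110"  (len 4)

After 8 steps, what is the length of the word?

k=0  "0110"  (len 4)
k=1  "110"  (len 3)
k=2  "101"  (len 3)
k=3  "011"  (len 3)
k=4  "11"  (len 2)
k=5  "11"  (len 2)
k=6  "11"  (len 2)
k=7  "11"  (len 2)
k=8  "11"  (len 2)

2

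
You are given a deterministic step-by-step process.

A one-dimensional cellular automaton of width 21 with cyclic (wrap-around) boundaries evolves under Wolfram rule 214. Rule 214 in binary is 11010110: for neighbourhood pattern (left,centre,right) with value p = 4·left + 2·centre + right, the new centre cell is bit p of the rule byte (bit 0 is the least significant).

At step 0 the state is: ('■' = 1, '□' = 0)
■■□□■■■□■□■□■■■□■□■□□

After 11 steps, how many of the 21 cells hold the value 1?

16

[0] ■■□□■■■□■□■□■■■□■□■□□
[1] □■■■□■■□■□■□□■■□■□■■■
[2] □□■■□□■□■□■■■□■□■□□■■
[3] ■■□■■■■□■□□■■□■□■■■□■
[4] ■■□□■■■□■■■□■□■□□■■□□
[5] □■■■□■■□□■■□■□■■■□■■■
[6] □□■■□□■■■□■□■□□■■□□■■
[7] ■■□■■■□■■□■□■■■□■■■□■
[8] ■■□□■■□□■□■□□■■□□■■□□
[9] □■■■□■■■■□■■■□■■■□■■■
[10] □□■■□□■■■□□■■□□■■□□■■
[11] ■■□■■■□■■■■□■■■□■■■□■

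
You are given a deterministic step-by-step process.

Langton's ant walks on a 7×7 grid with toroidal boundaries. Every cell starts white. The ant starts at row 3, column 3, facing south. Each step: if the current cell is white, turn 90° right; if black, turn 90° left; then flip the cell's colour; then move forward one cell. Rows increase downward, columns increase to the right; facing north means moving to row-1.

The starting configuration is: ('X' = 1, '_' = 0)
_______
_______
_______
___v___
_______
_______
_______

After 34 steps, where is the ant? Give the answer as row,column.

0,4

t=0: _______
_______
_______
___v___
_______
_______
_______
t=1: _______
_______
_______
__<X___
_______
_______
_______
t=2: _______
_______
__^____
__XX___
_______
_______
_______
t=3: _______
_______
__X>___
__XX___
_______
_______
_______
t=4: _______
_______
__XX___
__Xv___
_______
_______
_______
t=5: _______
_______
__XX___
__X_>__
_______
_______
_______
t=6: _______
_______
__XX___
__X_X__
____v__
_______
_______
t=7: _______
_______
__XX___
__X_X__
___<X__
_______
_______
t=8: _______
_______
__XX___
__X^X__
___XX__
_______
_______
t=9: _______
_______
__XX___
__XX>__
___XX__
_______
_______
t=10: _______
_______
__XX^__
__XX___
___XX__
_______
_______
t=11: _______
_______
__XXX>_
__XX___
___XX__
_______
_______
t=12: _______
_______
__XXXX_
__XX_v_
___XX__
_______
_______
t=13: _______
_______
__XXXX_
__XX<X_
___XX__
_______
_______
t=14: _______
_______
__XX^X_
__XXXX_
___XX__
_______
_______
t=15: _______
_______
__X<_X_
__XXXX_
___XX__
_______
_______
t=16: _______
_______
__X__X_
__XvXX_
___XX__
_______
_______
t=17: _______
_______
__X__X_
__X_>X_
___XX__
_______
_______
t=18: _______
_______
__X_^X_
__X__X_
___XX__
_______
_______
t=19: _______
_______
__X_X>_
__X__X_
___XX__
_______
_______
t=20: _______
_____^_
__X_X__
__X__X_
___XX__
_______
_______
t=21: _______
_____X>
__X_X__
__X__X_
___XX__
_______
_______
t=22: _______
_____XX
__X_X_v
__X__X_
___XX__
_______
_______
t=23: _______
_____XX
__X_X<X
__X__X_
___XX__
_______
_______
t=24: _______
_____^X
__X_XXX
__X__X_
___XX__
_______
_______
t=25: _______
____<_X
__X_XXX
__X__X_
___XX__
_______
_______
t=26: ____^__
____X_X
__X_XXX
__X__X_
___XX__
_______
_______
t=27: ____X>_
____X_X
__X_XXX
__X__X_
___XX__
_______
_______
t=28: ____XX_
____XvX
__X_XXX
__X__X_
___XX__
_______
_______
t=29: ____XX_
____<XX
__X_XXX
__X__X_
___XX__
_______
_______
t=30: ____XX_
_____XX
__X_vXX
__X__X_
___XX__
_______
_______
t=31: ____XX_
_____XX
__X__>X
__X__X_
___XX__
_______
_______
t=32: ____XX_
_____^X
__X___X
__X__X_
___XX__
_______
_______
t=33: ____XX_
____<_X
__X___X
__X__X_
___XX__
_______
_______
t=34: ____^X_
____X_X
__X___X
__X__X_
___XX__
_______
_______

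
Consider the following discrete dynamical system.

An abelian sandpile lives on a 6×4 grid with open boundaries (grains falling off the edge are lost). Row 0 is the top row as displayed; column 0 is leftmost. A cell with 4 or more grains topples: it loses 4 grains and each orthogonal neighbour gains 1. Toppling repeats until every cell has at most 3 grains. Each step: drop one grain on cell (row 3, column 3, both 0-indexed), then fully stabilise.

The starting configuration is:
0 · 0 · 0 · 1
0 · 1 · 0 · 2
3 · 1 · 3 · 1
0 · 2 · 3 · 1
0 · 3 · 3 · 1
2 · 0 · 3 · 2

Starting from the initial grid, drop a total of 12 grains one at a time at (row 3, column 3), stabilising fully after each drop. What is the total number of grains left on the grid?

34

t=0: 0 · 0 · 0 · 1
0 · 1 · 0 · 2
3 · 1 · 3 · 1
0 · 2 · 3 · 1
0 · 3 · 3 · 1
2 · 0 · 3 · 2
t=1: 0 · 0 · 0 · 1
0 · 1 · 0 · 2
3 · 1 · 3 · 1
0 · 2 · 3 · 2
0 · 3 · 3 · 1
2 · 0 · 3 · 2
t=2: 0 · 0 · 0 · 1
0 · 1 · 0 · 2
3 · 1 · 3 · 1
0 · 2 · 3 · 3
0 · 3 · 3 · 1
2 · 0 · 3 · 2
t=3: 0 · 0 · 0 · 1
0 · 1 · 1 · 2
3 · 3 · 0 · 3
1 · 0 · 3 · 1
1 · 1 · 2 · 3
2 · 2 · 0 · 3
t=4: 0 · 0 · 0 · 1
0 · 1 · 1 · 2
3 · 3 · 0 · 3
1 · 0 · 3 · 2
1 · 1 · 2 · 3
2 · 2 · 0 · 3
t=5: 0 · 0 · 0 · 1
0 · 1 · 1 · 2
3 · 3 · 0 · 3
1 · 0 · 3 · 3
1 · 1 · 2 · 3
2 · 2 · 0 · 3
t=6: 0 · 0 · 0 · 1
0 · 1 · 1 · 3
3 · 3 · 2 · 0
1 · 1 · 1 · 3
1 · 2 · 0 · 2
2 · 2 · 2 · 0
t=7: 0 · 0 · 0 · 1
0 · 1 · 1 · 3
3 · 3 · 2 · 1
1 · 1 · 2 · 0
1 · 2 · 0 · 3
2 · 2 · 2 · 0
t=8: 0 · 0 · 0 · 1
0 · 1 · 1 · 3
3 · 3 · 2 · 1
1 · 1 · 2 · 1
1 · 2 · 0 · 3
2 · 2 · 2 · 0
t=9: 0 · 0 · 0 · 1
0 · 1 · 1 · 3
3 · 3 · 2 · 1
1 · 1 · 2 · 2
1 · 2 · 0 · 3
2 · 2 · 2 · 0
t=10: 0 · 0 · 0 · 1
0 · 1 · 1 · 3
3 · 3 · 2 · 1
1 · 1 · 2 · 3
1 · 2 · 0 · 3
2 · 2 · 2 · 0
t=11: 0 · 0 · 0 · 1
0 · 1 · 1 · 3
3 · 3 · 2 · 2
1 · 1 · 3 · 1
1 · 2 · 1 · 0
2 · 2 · 2 · 1
t=12: 0 · 0 · 0 · 1
0 · 1 · 1 · 3
3 · 3 · 2 · 2
1 · 1 · 3 · 2
1 · 2 · 1 · 0
2 · 2 · 2 · 1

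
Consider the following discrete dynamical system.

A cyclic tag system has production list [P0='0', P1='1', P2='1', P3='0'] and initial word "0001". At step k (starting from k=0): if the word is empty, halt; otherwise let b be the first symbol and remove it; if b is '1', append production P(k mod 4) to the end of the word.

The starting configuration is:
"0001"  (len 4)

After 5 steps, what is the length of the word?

0

step 0: "0001"  (len 4)
step 1: "001"  (len 3)
step 2: "01"  (len 2)
step 3: "1"  (len 1)
step 4: "0"  (len 1)
step 5: (halted — word empty)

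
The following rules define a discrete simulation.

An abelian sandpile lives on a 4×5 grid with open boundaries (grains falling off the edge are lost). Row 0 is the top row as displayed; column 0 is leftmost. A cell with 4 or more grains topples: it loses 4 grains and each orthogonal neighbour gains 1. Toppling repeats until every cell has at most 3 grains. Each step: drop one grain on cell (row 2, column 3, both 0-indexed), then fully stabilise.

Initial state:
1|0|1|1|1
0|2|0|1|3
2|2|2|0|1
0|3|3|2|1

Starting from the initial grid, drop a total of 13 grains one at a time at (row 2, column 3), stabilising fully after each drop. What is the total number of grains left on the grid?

34

0) 1|0|1|1|1
0|2|0|1|3
2|2|2|0|1
0|3|3|2|1
1) 1|0|1|1|1
0|2|0|1|3
2|2|2|1|1
0|3|3|2|1
2) 1|0|1|1|1
0|2|0|1|3
2|2|2|2|1
0|3|3|2|1
3) 1|0|1|1|1
0|2|0|1|3
2|2|2|3|1
0|3|3|2|1
4) 1|0|1|1|1
0|2|0|2|3
2|2|3|0|2
0|3|3|3|1
5) 1|0|1|1|1
0|2|0|2|3
2|2|3|1|2
0|3|3|3|1
6) 1|0|1|1|1
0|2|0|2|3
2|2|3|2|2
0|3|3|3|1
7) 1|0|1|1|1
0|2|0|2|3
2|2|3|3|2
0|3|3|3|1
8) 1|0|1|1|1
0|3|1|3|3
3|0|2|2|3
1|1|2|1|2
9) 1|0|1|1|1
0|3|1|3|3
3|0|2|3|3
1|1|2|1|2
10) 1|0|1|2|2
0|3|2|1|1
3|0|3|2|1
1|1|2|2|3
11) 1|0|1|2|2
0|3|2|1|1
3|0|3|3|1
1|1|2|2|3
12) 1|0|1|2|2
0|3|3|2|1
3|1|0|1|2
1|1|3|3|3
13) 1|0|1|2|2
0|3|3|2|1
3|1|0|2|2
1|1|3|3|3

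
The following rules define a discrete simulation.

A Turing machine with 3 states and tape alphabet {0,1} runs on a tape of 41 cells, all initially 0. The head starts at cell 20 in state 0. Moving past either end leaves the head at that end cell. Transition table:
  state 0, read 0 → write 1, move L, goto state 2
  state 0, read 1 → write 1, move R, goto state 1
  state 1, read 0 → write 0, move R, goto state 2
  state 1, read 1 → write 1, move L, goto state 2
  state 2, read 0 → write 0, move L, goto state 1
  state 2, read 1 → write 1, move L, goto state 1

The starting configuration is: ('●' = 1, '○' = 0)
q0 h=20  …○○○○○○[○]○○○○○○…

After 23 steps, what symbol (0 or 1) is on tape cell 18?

0

0) q0 h=20  …○○○○○○[○]○○○○○○…
1) q2 h=19  …○○○○○○[○]●○○○○○…
2) q1 h=18  …○○○○○○[○]○●○○○○…
3) q2 h=19  …○○○○○○[○]●○○○○○…
4) q1 h=18  …○○○○○○[○]○●○○○○…
5) q2 h=19  …○○○○○○[○]●○○○○○…
6) q1 h=18  …○○○○○○[○]○●○○○○…
7) q2 h=19  …○○○○○○[○]●○○○○○…
8) q1 h=18  …○○○○○○[○]○●○○○○…
9) q2 h=19  …○○○○○○[○]●○○○○○…
10) q1 h=18  …○○○○○○[○]○●○○○○…
11) q2 h=19  …○○○○○○[○]●○○○○○…
12) q1 h=18  …○○○○○○[○]○●○○○○…
13) q2 h=19  …○○○○○○[○]●○○○○○…
14) q1 h=18  …○○○○○○[○]○●○○○○…
15) q2 h=19  …○○○○○○[○]●○○○○○…
16) q1 h=18  …○○○○○○[○]○●○○○○…
17) q2 h=19  …○○○○○○[○]●○○○○○…
18) q1 h=18  …○○○○○○[○]○●○○○○…
19) q2 h=19  …○○○○○○[○]●○○○○○…
20) q1 h=18  …○○○○○○[○]○●○○○○…
21) q2 h=19  …○○○○○○[○]●○○○○○…
22) q1 h=18  …○○○○○○[○]○●○○○○…
23) q2 h=19  …○○○○○○[○]●○○○○○…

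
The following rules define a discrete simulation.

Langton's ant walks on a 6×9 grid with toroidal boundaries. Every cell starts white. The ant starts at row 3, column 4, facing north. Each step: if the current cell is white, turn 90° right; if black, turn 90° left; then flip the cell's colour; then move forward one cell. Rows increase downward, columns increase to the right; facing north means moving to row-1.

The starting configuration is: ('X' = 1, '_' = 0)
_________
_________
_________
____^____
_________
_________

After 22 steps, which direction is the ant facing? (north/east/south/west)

t=0: _________
_________
_________
____^____
_________
_________
t=1: _________
_________
_________
____X>___
_________
_________
t=2: _________
_________
_________
____XX___
_____v___
_________
t=3: _________
_________
_________
____XX___
____<X___
_________
t=4: _________
_________
_________
____^X___
____XX___
_________
t=5: _________
_________
_________
___<_X___
____XX___
_________
t=6: _________
_________
___^_____
___X_X___
____XX___
_________
t=7: _________
_________
___X>____
___X_X___
____XX___
_________
t=8: _________
_________
___XX____
___XvX___
____XX___
_________
t=9: _________
_________
___XX____
___<XX___
____XX___
_________
t=10: _________
_________
___XX____
____XX___
___vXX___
_________
t=11: _________
_________
___XX____
____XX___
__<XXX___
_________
t=12: _________
_________
___XX____
__^_XX___
__XXXX___
_________
t=13: _________
_________
___XX____
__X>XX___
__XXXX___
_________
t=14: _________
_________
___XX____
__XXXX___
__XvXX___
_________
t=15: _________
_________
___XX____
__XXXX___
__X_>X___
_________
t=16: _________
_________
___XX____
__XX^X___
__X__X___
_________
t=17: _________
_________
___XX____
__X<_X___
__X__X___
_________
t=18: _________
_________
___XX____
__X__X___
__Xv_X___
_________
t=19: _________
_________
___XX____
__X__X___
__<X_X___
_________
t=20: _________
_________
___XX____
__X__X___
___X_X___
__v______
t=21: _________
_________
___XX____
__X__X___
___X_X___
_<X______
t=22: _________
_________
___XX____
__X__X___
_^_X_X___
_XX______

north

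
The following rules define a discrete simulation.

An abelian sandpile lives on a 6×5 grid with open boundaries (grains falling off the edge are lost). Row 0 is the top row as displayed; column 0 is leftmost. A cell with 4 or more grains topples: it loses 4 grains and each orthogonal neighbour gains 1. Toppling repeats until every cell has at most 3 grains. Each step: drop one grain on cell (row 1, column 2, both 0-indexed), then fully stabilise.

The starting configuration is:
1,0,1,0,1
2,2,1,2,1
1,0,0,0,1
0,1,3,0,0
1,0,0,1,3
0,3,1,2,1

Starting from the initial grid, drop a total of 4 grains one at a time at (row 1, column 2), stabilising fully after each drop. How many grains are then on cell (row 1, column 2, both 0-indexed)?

k=0  1,0,1,0,1
2,2,1,2,1
1,0,0,0,1
0,1,3,0,0
1,0,0,1,3
0,3,1,2,1
k=1  1,0,1,0,1
2,2,2,2,1
1,0,0,0,1
0,1,3,0,0
1,0,0,1,3
0,3,1,2,1
k=2  1,0,1,0,1
2,2,3,2,1
1,0,0,0,1
0,1,3,0,0
1,0,0,1,3
0,3,1,2,1
k=3  1,0,2,0,1
2,3,0,3,1
1,0,1,0,1
0,1,3,0,0
1,0,0,1,3
0,3,1,2,1
k=4  1,0,2,0,1
2,3,1,3,1
1,0,1,0,1
0,1,3,0,0
1,0,0,1,3
0,3,1,2,1

1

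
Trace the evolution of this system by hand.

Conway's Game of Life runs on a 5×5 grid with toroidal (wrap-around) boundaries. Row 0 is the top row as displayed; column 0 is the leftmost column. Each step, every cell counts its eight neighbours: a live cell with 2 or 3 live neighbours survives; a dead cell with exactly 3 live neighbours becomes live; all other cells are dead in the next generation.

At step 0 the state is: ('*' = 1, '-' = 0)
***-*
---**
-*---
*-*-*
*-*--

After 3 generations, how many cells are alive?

step 0: ***-*
---**
-*---
*-*-*
*-*--
step 1: --*--
---**
-**--
*-***
--*--
step 2: --*--
-*-*-
-*---
*---*
--*-*
step 3: -**--
-*---
-**-*
**-**
**--*

13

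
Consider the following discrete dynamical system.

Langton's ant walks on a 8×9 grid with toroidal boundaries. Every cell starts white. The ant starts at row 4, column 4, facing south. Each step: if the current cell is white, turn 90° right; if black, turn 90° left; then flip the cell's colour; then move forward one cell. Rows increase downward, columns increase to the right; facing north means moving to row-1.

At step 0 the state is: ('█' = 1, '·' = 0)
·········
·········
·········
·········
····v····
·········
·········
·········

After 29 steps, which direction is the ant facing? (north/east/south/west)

west

0) ·········
·········
·········
·········
····v····
·········
·········
·········
1) ·········
·········
·········
·········
···<█····
·········
·········
·········
2) ·········
·········
·········
···^·····
···██····
·········
·········
·········
3) ·········
·········
·········
···█>····
···██····
·········
·········
·········
4) ·········
·········
·········
···██····
···█v····
·········
·········
·········
5) ·········
·········
·········
···██····
···█·>···
·········
·········
·········
6) ·········
·········
·········
···██····
···█·█···
·····v···
·········
·········
7) ·········
·········
·········
···██····
···█·█···
····<█···
·········
·········
8) ·········
·········
·········
···██····
···█^█···
····██···
·········
·········
9) ·········
·········
·········
···██····
···██>···
····██···
·········
·········
10) ·········
·········
·········
···██^···
···██····
····██···
·········
·········
11) ·········
·········
·········
···███>··
···██····
····██···
·········
·········
12) ·········
·········
·········
···████··
···██·v··
····██···
·········
·········
13) ·········
·········
·········
···████··
···██<█··
····██···
·········
·········
14) ·········
·········
·········
···██^█··
···████··
····██···
·········
·········
15) ·········
·········
·········
···█<·█··
···████··
····██···
·········
·········
16) ·········
·········
·········
···█··█··
···█v██··
····██···
·········
·········
17) ·········
·········
·········
···█··█··
···█·>█··
····██···
·········
·········
18) ·········
·········
·········
···█·^█··
···█··█··
····██···
·········
·········
19) ·········
·········
·········
···█·█>··
···█··█··
····██···
·········
·········
20) ·········
·········
······^··
···█·█···
···█··█··
····██···
·········
·········
21) ·········
·········
······█>·
···█·█···
···█··█··
····██···
·········
·········
22) ·········
·········
······██·
···█·█·v·
···█··█··
····██···
·········
·········
23) ·········
·········
······██·
···█·█<█·
···█··█··
····██···
·········
·········
24) ·········
·········
······^█·
···█·███·
···█··█··
····██···
·········
·········
25) ·········
·········
·····<·█·
···█·███·
···█··█··
····██···
·········
·········
26) ·········
·····^···
·····█·█·
···█·███·
···█··█··
····██···
·········
·········
27) ·········
·····█>··
·····█·█·
···█·███·
···█··█··
····██···
·········
·········
28) ·········
·····██··
·····█v█·
···█·███·
···█··█··
····██···
·········
·········
29) ·········
·····██··
·····<██·
···█·███·
···█··█··
····██···
·········
·········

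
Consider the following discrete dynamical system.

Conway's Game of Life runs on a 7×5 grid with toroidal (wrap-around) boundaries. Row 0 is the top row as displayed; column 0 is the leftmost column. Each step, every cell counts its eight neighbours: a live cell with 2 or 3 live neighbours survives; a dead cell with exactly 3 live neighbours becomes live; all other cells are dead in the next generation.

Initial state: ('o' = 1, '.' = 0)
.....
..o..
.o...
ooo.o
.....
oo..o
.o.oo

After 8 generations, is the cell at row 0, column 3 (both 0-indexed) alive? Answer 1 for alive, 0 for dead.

0

t=0: .....
..o..
.o...
ooo.o
.....
oo..o
.o.oo
t=1: ..oo.
.....
...o.
ooo..
..oo.
.oooo
.oooo
t=2: .o..o
..oo.
.oo..
.o..o
.....
.....
.....
t=3: ..oo.
o..o.
oo...
ooo..
.....
.....
.....
t=4: ..ooo
o..o.
.....
o.o..
.o...
.....
.....
t=5: ..ooo
..oo.
.o..o
.o...
.o...
.....
...o.
t=6: ....o
oo...
oo.o.
.oo..
.....
.....
..ooo
t=7: .oo.o
.oo..
....o
ooo..
.....
...o.
...oo
t=8: .o..o
.oo..
...o.
oo...
.oo..
...oo
o...o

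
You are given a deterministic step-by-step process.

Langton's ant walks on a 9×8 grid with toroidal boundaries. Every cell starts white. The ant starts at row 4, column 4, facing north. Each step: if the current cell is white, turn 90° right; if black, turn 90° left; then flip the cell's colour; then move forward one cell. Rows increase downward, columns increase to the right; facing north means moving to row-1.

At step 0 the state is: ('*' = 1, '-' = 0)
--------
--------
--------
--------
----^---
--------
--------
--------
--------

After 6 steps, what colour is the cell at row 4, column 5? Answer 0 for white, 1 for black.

[0] --------
--------
--------
--------
----^---
--------
--------
--------
--------
[1] --------
--------
--------
--------
----*>--
--------
--------
--------
--------
[2] --------
--------
--------
--------
----**--
-----v--
--------
--------
--------
[3] --------
--------
--------
--------
----**--
----<*--
--------
--------
--------
[4] --------
--------
--------
--------
----^*--
----**--
--------
--------
--------
[5] --------
--------
--------
--------
---<-*--
----**--
--------
--------
--------
[6] --------
--------
--------
---^----
---*-*--
----**--
--------
--------
--------

1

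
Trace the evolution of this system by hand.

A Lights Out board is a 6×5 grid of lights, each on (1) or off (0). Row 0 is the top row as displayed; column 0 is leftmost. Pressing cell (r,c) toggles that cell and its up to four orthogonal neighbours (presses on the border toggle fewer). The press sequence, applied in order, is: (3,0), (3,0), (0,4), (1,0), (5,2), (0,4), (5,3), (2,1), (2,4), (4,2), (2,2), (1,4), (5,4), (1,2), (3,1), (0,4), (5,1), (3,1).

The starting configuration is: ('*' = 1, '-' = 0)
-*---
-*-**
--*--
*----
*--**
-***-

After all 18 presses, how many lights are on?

t=0: -*---
-*-**
--*--
*----
*--**
-***-
t=1: -*---
-*-**
*-*--
-*---
---**
-***-
t=2: -*---
-*-**
--*--
*----
*--**
-***-
t=3: -*-**
-*-*-
--*--
*----
*--**
-***-
t=4: **-**
*--*-
*-*--
*----
*--**
-***-
t=5: **-**
*--*-
*-*--
*----
*-***
-----
t=6: **---
*--**
*-*--
*----
*-***
-----
t=7: **---
*--**
*-*--
*----
*-*-*
--***
t=8: **---
**-**
-*---
**---
*-*-*
--***
t=9: **---
**-*-
-*-**
**--*
*-*-*
--***
t=10: **---
**-*-
-*-**
***-*
**-**
---**
t=11: **---
****-
--*-*
**--*
**-**
---**
t=12: **--*
***-*
--*--
**--*
**-**
---**
t=13: **--*
***-*
--*--
**--*
**-*-
-----
t=14: ***-*
*--**
-----
**--*
**-*-
-----
t=15: ***-*
*--**
-*---
--*-*
*--*-
-----
t=16: ****-
*--*-
-*---
--*-*
*--*-
-----
t=17: ****-
*--*-
-*---
--*-*
**-*-
***--
t=18: ****-
*--*-
-----
**--*
*--*-
***--

14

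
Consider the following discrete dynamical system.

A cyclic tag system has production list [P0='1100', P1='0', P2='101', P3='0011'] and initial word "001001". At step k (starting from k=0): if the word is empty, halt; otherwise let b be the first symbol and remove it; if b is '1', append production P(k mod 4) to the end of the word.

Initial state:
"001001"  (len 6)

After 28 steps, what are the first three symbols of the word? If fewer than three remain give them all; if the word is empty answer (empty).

000

step 0: "001001"  (len 6)
step 1: "01001"  (len 5)
step 2: "1001"  (len 4)
step 3: "001101"  (len 6)
step 4: "01101"  (len 5)
step 5: "1101"  (len 4)
step 6: "1010"  (len 4)
step 7: "010101"  (len 6)
step 8: "10101"  (len 5)
step 9: "01011100"  (len 8)
step 10: "1011100"  (len 7)
step 11: "011100101"  (len 9)
step 12: "11100101"  (len 8)
step 13: "11001011100"  (len 11)
step 14: "10010111000"  (len 11)
step 15: "0010111000101"  (len 13)
step 16: "010111000101"  (len 12)
step 17: "10111000101"  (len 11)
step 18: "01110001010"  (len 11)
step 19: "1110001010"  (len 10)
step 20: "1100010100011"  (len 13)
step 21: "1000101000111100"  (len 16)
step 22: "0001010001111000"  (len 16)
step 23: "001010001111000"  (len 15)
step 24: "01010001111000"  (len 14)
step 25: "1010001111000"  (len 13)
step 26: "0100011110000"  (len 13)
step 27: "100011110000"  (len 12)
step 28: "000111100000011"  (len 15)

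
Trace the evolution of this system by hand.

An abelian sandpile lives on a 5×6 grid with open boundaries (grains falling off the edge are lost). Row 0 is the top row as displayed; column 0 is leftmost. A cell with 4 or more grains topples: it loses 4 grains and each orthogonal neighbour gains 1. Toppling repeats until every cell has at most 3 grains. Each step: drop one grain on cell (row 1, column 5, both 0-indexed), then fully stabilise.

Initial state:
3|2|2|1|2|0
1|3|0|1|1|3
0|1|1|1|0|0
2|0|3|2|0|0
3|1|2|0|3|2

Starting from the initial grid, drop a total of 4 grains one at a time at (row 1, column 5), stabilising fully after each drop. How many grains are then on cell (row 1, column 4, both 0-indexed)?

[0] 3|2|2|1|2|0
1|3|0|1|1|3
0|1|1|1|0|0
2|0|3|2|0|0
3|1|2|0|3|2
[1] 3|2|2|1|2|1
1|3|0|1|2|0
0|1|1|1|0|1
2|0|3|2|0|0
3|1|2|0|3|2
[2] 3|2|2|1|2|1
1|3|0|1|2|1
0|1|1|1|0|1
2|0|3|2|0|0
3|1|2|0|3|2
[3] 3|2|2|1|2|1
1|3|0|1|2|2
0|1|1|1|0|1
2|0|3|2|0|0
3|1|2|0|3|2
[4] 3|2|2|1|2|1
1|3|0|1|2|3
0|1|1|1|0|1
2|0|3|2|0|0
3|1|2|0|3|2

2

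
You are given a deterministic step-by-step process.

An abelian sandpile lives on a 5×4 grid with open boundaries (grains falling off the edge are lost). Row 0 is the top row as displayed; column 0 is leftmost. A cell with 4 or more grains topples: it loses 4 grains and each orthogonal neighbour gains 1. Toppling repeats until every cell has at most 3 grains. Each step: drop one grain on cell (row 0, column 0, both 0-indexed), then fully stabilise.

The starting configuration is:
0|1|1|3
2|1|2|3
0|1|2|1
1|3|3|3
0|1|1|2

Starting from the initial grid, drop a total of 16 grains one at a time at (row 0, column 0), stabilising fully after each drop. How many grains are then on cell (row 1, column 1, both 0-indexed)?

t=0: 0|1|1|3
2|1|2|3
0|1|2|1
1|3|3|3
0|1|1|2
t=1: 1|1|1|3
2|1|2|3
0|1|2|1
1|3|3|3
0|1|1|2
t=2: 2|1|1|3
2|1|2|3
0|1|2|1
1|3|3|3
0|1|1|2
t=3: 3|1|1|3
2|1|2|3
0|1|2|1
1|3|3|3
0|1|1|2
t=4: 0|2|1|3
3|1|2|3
0|1|2|1
1|3|3|3
0|1|1|2
t=5: 1|2|1|3
3|1|2|3
0|1|2|1
1|3|3|3
0|1|1|2
t=6: 2|2|1|3
3|1|2|3
0|1|2|1
1|3|3|3
0|1|1|2
t=7: 3|2|1|3
3|1|2|3
0|1|2|1
1|3|3|3
0|1|1|2
t=8: 1|3|1|3
0|2|2|3
1|1|2|1
1|3|3|3
0|1|1|2
t=9: 2|3|1|3
0|2|2|3
1|1|2|1
1|3|3|3
0|1|1|2
t=10: 3|3|1|3
0|2|2|3
1|1|2|1
1|3|3|3
0|1|1|2
t=11: 1|0|2|3
1|3|2|3
1|1|2|1
1|3|3|3
0|1|1|2
t=12: 2|0|2|3
1|3|2|3
1|1|2|1
1|3|3|3
0|1|1|2
t=13: 3|0|2|3
1|3|2|3
1|1|2|1
1|3|3|3
0|1|1|2
t=14: 0|1|2|3
2|3|2|3
1|1|2|1
1|3|3|3
0|1|1|2
t=15: 1|1|2|3
2|3|2|3
1|1|2|1
1|3|3|3
0|1|1|2
t=16: 2|1|2|3
2|3|2|3
1|1|2|1
1|3|3|3
0|1|1|2

3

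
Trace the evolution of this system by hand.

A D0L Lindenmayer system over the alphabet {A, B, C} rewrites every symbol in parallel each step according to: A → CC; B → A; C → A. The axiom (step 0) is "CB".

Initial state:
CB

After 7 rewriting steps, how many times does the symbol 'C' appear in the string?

0

[0] CB
[1] AA
[2] CCCC
[3] AAAA
[4] CCCCCCCC
[5] AAAAAAAA
[6] CCCCCCCCCCCCCCCC
[7] AAAAAAAAAAAAAAAA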